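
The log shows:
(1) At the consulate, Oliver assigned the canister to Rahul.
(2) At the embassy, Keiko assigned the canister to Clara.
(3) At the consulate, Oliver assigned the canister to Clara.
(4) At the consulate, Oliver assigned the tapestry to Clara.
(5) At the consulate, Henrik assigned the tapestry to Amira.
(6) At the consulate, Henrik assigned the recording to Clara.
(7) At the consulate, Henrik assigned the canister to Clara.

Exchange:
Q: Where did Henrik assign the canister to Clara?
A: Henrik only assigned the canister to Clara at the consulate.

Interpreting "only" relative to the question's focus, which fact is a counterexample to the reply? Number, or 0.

0

The question "Where did ...?" targets the setting, so in the reply the focus falls on "at the consulate".
"Only" then excludes alternative settings while the background — agent = Henrik, thing = the canister, recipient = Clara — is held fixed.
No listed fact shares that background with another setting. Nothing contradicts the reply.
(Fact (6) would refute a reading with focus on the thing — but that is not what the question asks.)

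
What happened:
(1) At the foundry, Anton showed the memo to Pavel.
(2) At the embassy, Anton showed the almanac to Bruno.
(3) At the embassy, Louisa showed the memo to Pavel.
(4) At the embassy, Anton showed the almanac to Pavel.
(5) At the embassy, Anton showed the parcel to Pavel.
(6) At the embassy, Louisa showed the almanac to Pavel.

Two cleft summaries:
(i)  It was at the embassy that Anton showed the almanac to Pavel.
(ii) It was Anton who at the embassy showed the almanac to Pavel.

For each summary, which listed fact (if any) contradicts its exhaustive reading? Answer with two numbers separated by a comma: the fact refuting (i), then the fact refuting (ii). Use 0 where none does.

0, 6

Summary (i) focuses "at the embassy" (the setting); background agent = Anton, thing = the almanac, recipient = Pavel. No fact matches that background with a different setting, so 0.
Summary (ii) focuses "Anton" (the agent); background thing = the almanac, recipient = Pavel, setting = at the embassy. Fact (6) matches that background with agent = Louisa — refutes (ii).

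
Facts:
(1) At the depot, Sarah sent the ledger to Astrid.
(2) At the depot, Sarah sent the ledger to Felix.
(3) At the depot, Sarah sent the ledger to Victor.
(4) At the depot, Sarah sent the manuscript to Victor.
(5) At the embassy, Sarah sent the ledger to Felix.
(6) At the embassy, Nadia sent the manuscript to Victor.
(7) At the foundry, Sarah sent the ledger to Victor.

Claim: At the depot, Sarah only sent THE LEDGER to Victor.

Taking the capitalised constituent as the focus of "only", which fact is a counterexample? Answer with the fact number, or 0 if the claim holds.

4

Focus (in capitals) is "the ledger" — the thing. "Only" excludes alternative things while holding fixed agent = Sarah, recipient = Victor, setting = at the depot.
Fact (4) matches on agent = Sarah, recipient = Victor, setting = at the depot, but has thing = the manuscript instead. That refutes the claim.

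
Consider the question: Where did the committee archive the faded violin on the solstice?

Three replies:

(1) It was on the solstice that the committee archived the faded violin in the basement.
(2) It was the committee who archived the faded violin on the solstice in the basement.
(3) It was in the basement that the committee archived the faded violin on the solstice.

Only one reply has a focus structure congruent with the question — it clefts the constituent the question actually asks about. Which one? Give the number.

3

The question word "where" targets the location.
Option (1) clefts "on the solstice" — the time, not what was asked.
Option (2) clefts "the committee" — the subject (agent), not what was asked.
Option (3) clefts "in the basement" — that matches what the question asks about.
So the congruent reply is (3).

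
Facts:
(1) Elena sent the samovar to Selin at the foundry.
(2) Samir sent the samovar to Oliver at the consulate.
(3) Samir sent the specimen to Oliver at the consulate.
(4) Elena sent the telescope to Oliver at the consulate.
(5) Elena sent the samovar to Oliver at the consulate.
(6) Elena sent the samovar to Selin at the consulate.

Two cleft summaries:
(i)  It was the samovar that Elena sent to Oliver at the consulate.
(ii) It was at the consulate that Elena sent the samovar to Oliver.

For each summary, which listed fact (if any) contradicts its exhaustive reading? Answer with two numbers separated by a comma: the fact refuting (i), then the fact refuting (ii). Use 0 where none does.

4, 0

(i): focus "the samovar". Looking for same agent, recipient, setting (Elena / Oliver / at the consulate) with some other thing — fact (4) has the telescope there. Refuted.
(ii): focus "at the consulate". No fact shares same agent, thing, recipient (Elena / the samovar / Oliver) with a different setting. 0.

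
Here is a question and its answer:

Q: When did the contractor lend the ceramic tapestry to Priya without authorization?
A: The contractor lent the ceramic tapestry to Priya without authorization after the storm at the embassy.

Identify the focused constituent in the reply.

The wh-word "when" asks about the time.
In the answer, "the contractor", "the ceramic tapestry", "to Priya" and "without authorization" are given — repeated from the question.
"at the embassy" is also new, but it specifies the location, which is not what the question asks about — so it is not the focus.
The constituent filling the time gap is "after the storm"; that is the focus.

after the storm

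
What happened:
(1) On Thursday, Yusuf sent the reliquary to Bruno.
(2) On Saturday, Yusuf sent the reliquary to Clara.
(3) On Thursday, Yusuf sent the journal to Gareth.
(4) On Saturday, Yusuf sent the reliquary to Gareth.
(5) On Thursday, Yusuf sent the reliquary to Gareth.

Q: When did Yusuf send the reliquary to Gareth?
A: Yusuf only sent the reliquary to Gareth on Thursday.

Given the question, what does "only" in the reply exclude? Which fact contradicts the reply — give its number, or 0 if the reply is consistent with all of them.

4

The question "When did ...?" targets the setting, so in the reply the focus falls on "on Thursday".
"Only" then excludes alternative settings while the background — Yusuf as agent and the reliquary as thing and Gareth as recipient — is held fixed.
Fact (4) shares the background with a different setting (on Saturday) — counterexample.
(Fact (3) would refute a reading with focus on the thing — but that is not what the question asks.)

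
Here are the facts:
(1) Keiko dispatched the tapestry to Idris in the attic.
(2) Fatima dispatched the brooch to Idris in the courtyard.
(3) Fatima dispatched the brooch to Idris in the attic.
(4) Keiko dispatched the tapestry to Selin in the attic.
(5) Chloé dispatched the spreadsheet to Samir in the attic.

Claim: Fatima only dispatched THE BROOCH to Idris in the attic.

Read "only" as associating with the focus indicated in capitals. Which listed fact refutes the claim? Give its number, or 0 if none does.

0

Focus (in capitals) is "the brooch" — the thing. "Only" excludes alternative things while holding fixed same agent, recipient, setting (Fatima / Idris / in the attic).
No fact matches same agent, recipient, setting (Fatima / Idris / in the attic) with a different thing — every other fact differs on at least one backgrounded slot. So no fact refutes it.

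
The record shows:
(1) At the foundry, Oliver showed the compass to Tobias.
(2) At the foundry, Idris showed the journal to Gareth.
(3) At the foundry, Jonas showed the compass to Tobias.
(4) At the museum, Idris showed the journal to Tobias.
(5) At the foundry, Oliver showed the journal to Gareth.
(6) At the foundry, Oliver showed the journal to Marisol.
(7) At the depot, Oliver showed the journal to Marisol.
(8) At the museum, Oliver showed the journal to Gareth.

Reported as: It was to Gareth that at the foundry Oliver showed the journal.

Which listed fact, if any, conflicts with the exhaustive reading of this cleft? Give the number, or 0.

6

Focus of the cleft: "Gareth" (the recipient). Presupposed background: agent = Oliver, thing = the journal, setting = at the foundry.
Exhaustivity: Gareth is the only recipient satisfying that background.
But fact (6) also has agent = Oliver, thing = the journal, setting = at the foundry, with recipient = Marisol — so the exhaustive reading fails.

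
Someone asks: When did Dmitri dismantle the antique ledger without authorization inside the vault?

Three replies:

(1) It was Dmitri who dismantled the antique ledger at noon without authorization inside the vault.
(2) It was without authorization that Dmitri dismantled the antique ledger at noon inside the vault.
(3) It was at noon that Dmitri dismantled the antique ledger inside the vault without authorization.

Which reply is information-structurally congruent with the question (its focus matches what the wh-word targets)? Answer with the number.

The question word "when" targets the time.
Option (1) clefts "Dmitri" — the subject (agent), not what was asked.
Option (2) clefts "without authorization" — the manner, not what was asked.
Option (3) clefts "at noon" — that matches what the question asks about.
So the congruent reply is (3).

3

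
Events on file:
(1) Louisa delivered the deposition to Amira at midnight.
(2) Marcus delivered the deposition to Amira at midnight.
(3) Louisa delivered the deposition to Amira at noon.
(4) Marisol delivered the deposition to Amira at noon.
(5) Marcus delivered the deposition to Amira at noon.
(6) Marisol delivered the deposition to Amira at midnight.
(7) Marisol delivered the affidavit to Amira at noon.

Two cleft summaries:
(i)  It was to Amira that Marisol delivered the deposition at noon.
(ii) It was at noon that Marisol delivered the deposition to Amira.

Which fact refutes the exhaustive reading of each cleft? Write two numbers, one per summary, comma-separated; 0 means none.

(i): focus "Amira". No fact shares same agent, thing, setting (Marisol / the deposition / at noon) with a different recipient. 0.
(ii): focus "at noon". Looking for same agent, thing, recipient (Marisol / the deposition / Amira) with some other setting — fact (6) has at midnight there. Refuted.

0, 6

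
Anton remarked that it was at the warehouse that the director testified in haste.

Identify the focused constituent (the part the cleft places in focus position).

In an it-cleft "It was X that/who ...", the clefted constituent X is the focus; the that/who-clause expresses the presupposed open proposition.
Here the focus is "at the warehouse". The backgrounded (presupposed) material includes "the director" and "in haste".

at the warehouse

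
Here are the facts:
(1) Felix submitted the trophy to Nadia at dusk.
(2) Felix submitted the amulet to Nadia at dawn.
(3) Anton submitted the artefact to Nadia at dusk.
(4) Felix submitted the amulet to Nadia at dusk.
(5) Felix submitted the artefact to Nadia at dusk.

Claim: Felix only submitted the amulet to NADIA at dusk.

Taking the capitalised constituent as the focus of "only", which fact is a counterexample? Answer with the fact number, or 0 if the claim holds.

Focus (in capitals) is "Nadia" — the recipient. "Only" excludes alternative recipients while holding fixed agent = Felix, thing = the amulet, setting = at dusk.
No fact matches agent = Felix, thing = the amulet, setting = at dusk with a different recipient — every other fact differs on at least one backgrounded slot. So no fact refutes it.

0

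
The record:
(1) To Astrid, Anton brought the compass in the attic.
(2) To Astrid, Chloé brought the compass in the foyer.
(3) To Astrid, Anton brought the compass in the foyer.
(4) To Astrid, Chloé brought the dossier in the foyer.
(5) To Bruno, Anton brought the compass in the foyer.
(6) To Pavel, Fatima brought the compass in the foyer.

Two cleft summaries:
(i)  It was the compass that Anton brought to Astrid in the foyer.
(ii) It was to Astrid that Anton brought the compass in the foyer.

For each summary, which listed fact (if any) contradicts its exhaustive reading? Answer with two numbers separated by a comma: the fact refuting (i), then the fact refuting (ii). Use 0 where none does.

(i): focus "the compass". No fact shares agent = Anton, recipient = Astrid, setting = in the foyer with a different thing. 0.
(ii): focus "Astrid". Looking for agent = Anton, thing = the compass, setting = in the foyer with some other recipient — fact (5) has Bruno there. Refuted.

0, 5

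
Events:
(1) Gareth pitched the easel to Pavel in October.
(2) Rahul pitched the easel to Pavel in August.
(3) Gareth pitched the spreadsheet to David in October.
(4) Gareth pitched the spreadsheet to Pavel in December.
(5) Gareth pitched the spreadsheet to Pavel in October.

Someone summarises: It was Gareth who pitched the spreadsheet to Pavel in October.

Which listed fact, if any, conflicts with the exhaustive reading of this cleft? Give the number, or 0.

0

Focus of the cleft: "Gareth" (the agent). Presupposed background: thing = the spreadsheet, recipient = Pavel, setting = in October.
The exhaustive reading says no other agent fits that background.
No listed fact matches the background with a different agent. Exhaustivity holds.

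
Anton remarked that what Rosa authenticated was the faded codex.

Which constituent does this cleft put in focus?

the faded codex

In a pseudo-cleft "What ... was X", the post-copular constituent X is the focus.
Here the focus is "the faded codex". The backgrounded (presupposed) material includes "Rosa".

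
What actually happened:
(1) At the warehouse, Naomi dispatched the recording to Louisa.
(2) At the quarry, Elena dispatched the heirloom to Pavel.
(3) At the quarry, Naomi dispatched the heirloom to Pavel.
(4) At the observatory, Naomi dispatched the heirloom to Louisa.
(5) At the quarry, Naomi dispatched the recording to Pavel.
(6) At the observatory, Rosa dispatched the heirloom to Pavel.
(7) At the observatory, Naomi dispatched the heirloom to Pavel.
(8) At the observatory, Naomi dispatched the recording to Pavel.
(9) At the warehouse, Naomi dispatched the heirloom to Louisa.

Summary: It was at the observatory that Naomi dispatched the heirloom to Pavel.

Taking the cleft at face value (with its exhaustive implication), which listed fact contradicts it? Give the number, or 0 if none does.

3

Focus of the cleft: "at the observatory" (the setting). Presupposed background: Naomi as agent and the heirloom as thing and Pavel as recipient.
Exhaustivity: at the observatory is the only setting satisfying that background.
Fact (3) shares the background but with setting = at the quarry; exhaustivity is violated.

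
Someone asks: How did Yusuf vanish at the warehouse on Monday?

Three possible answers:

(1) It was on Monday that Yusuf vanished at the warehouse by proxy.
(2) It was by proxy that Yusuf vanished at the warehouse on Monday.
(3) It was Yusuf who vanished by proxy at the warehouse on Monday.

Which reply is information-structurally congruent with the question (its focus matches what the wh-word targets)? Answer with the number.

The question word "how" targets the manner.
Option (1) clefts "on Monday" — the time, not what was asked.
Option (2) clefts "by proxy" — that matches what the question asks about.
Option (3) clefts "Yusuf" — the subject (agent), not what was asked.
So the congruent reply is (2).

2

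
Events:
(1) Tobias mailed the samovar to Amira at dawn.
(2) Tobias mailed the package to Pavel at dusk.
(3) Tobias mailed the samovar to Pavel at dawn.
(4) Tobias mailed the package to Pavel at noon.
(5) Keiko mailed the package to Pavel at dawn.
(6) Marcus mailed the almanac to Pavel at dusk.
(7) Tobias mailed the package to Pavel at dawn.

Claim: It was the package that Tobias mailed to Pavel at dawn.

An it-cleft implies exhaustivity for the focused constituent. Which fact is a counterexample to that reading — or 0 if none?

3

Focus of the cleft: "the package" (the thing). Presupposed background: agent = Tobias, recipient = Pavel, setting = at dawn.
The exhaustive reading says no other thing fits that background.
Fact (3) shares the background but with thing = the samovar; exhaustivity is violated.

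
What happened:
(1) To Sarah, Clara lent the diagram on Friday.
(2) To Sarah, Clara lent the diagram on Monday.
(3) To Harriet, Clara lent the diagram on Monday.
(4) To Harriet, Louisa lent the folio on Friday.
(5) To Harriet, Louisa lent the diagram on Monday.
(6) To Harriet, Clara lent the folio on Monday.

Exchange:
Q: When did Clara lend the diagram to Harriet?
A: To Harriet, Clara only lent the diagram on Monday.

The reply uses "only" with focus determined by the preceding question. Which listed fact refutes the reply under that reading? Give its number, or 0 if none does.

Answering "When did ...?" puts focus on the setting — here, "on Monday".
"Only" then excludes alternative settings while the background — same agent, thing, recipient (Clara / the diagram / Harriet) — is held fixed.
No fact keeps same agent, thing, recipient (Clara / the diagram / Harriet) while changing the setting; every other fact differs on something backgrounded. The reply stands.
(Fact (2) would refute a reading with focus on the recipient — but that is not what the question asks.)

0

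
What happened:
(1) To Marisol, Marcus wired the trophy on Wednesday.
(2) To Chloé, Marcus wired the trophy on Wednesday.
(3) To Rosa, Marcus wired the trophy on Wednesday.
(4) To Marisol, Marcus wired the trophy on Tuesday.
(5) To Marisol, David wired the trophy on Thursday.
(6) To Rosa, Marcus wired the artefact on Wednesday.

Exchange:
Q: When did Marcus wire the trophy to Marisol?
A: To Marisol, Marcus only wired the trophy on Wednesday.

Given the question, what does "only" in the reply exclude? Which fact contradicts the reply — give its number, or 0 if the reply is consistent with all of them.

4

Answering "When did ...?" puts focus on the setting — here, "on Wednesday".
So "only" ranges over settings; the rest (agent = Marcus, thing = the trophy, recipient = Marisol) is presupposed.
Fact (4) keeps agent = Marcus, thing = the trophy, recipient = Marisol but has setting = on Tuesday; that refutes the reply.
(Fact (2) would refute a reading with focus on the recipient — but that is not what the question asks.)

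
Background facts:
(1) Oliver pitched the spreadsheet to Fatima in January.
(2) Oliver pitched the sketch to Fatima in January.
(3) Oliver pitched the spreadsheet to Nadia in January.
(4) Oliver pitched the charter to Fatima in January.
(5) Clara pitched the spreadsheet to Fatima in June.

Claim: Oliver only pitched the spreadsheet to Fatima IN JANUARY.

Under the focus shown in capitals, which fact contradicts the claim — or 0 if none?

0

The capitals mark "in January" as focus. So "only" rules out other settings, with the rest (agent = Oliver, thing = the spreadsheet, recipient = Fatima) as background.
Every other fact changes something in the background, not just the setting. Nothing refutes the claim.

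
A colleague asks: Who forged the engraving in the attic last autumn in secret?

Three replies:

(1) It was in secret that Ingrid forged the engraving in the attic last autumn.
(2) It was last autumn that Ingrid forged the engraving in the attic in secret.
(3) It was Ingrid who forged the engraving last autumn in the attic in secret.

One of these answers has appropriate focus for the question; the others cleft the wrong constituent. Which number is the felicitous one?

3

The question word "who" targets the subject (agent).
Option (1) clefts "in secret" — the manner, not what was asked.
Option (2) clefts "last autumn" — the time, not what was asked.
Option (3) clefts "Ingrid" — that matches what the question asks about.
So the congruent reply is (3).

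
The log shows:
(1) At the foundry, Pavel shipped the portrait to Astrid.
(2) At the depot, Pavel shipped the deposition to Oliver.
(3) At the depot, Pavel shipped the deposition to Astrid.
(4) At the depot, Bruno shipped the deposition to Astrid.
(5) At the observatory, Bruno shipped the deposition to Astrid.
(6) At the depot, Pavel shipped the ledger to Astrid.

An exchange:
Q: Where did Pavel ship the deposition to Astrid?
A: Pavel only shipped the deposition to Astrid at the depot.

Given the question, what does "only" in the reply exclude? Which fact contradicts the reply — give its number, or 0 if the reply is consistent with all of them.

The question "Where did ...?" targets the setting, so in the reply the focus falls on "at the depot".
"Only" then excludes alternative settings while the background — agent = Pavel, thing = the deposition, recipient = Astrid — is held fixed.
No listed fact shares that background with another setting. Nothing contradicts the reply.
(Fact (2) would refute a reading with focus on the recipient — but that is not what the question asks.)

0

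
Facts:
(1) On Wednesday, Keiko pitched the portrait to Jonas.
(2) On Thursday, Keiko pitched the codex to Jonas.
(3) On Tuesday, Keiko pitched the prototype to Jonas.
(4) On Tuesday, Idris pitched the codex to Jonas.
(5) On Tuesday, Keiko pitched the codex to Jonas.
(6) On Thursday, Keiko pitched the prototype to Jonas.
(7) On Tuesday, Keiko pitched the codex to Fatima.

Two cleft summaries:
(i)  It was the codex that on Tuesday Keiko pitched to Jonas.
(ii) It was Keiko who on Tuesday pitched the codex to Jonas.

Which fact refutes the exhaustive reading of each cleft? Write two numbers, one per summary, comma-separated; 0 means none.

Summary (i) focuses "the codex" (the thing); background agent = Keiko, recipient = Jonas, setting = on Tuesday. Fact (3) matches that background with thing = the prototype — refutes (i).
Summary (ii) focuses "Keiko" (the agent); background thing = the codex, recipient = Jonas, setting = on Tuesday. Fact (4) matches that background with agent = Idris — refutes (ii).

3, 4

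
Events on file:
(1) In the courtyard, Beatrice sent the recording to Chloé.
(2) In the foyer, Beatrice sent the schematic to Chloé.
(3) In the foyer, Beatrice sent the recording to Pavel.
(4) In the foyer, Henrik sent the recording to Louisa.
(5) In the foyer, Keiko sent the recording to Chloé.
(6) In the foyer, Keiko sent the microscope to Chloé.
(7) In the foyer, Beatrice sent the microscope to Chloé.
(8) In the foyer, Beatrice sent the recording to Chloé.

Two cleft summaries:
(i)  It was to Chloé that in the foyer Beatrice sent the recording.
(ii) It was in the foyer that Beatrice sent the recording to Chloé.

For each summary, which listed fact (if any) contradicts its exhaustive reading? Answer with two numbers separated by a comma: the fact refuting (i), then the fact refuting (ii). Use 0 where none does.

3, 1

(i): focus "Chloé". Looking for Beatrice as agent and the recording as thing and in the foyer as setting with some other recipient — fact (3) has Pavel there. Refuted.
(ii): focus "in the foyer". Looking for Beatrice as agent and the recording as thing and Chloé as recipient with some other setting — fact (1) has in the courtyard there. Refuted.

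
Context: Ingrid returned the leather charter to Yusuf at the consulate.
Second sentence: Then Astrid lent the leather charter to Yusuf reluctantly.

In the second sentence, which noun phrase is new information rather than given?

"the leather charter" and "Yusuf" in the second sentence are given — already mentioned in the context.
"Astrid" has no antecedent in the context; it is discourse-new.

Astrid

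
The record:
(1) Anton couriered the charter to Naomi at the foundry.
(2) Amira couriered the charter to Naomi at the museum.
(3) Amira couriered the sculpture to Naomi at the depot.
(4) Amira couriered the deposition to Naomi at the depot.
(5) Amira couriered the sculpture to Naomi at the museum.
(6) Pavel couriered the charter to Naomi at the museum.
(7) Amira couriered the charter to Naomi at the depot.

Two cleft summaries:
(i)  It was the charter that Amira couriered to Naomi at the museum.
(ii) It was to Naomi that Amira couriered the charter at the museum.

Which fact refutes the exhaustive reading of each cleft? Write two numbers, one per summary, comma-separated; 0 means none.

(i): focus "the charter". Looking for same agent, recipient, setting (Amira / Naomi / at the museum) with some other thing — fact (5) has the sculpture there. Refuted.
(ii): focus "Naomi". No fact shares same agent, thing, setting (Amira / the charter / at the museum) with a different recipient. 0.

5, 0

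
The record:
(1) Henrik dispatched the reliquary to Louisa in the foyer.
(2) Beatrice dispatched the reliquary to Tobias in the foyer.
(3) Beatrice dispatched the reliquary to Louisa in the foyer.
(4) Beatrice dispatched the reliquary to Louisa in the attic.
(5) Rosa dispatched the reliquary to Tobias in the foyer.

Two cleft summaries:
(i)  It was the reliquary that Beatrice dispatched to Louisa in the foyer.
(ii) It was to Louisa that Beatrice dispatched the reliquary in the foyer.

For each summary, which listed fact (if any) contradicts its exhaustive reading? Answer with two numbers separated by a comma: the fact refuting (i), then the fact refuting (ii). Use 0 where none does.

Summary (i) focuses "the reliquary" (the thing); background agent = Beatrice, recipient = Louisa, setting = in the foyer. No fact matches that background with a different thing, so 0.
Summary (ii) focuses "Louisa" (the recipient); background agent = Beatrice, thing = the reliquary, setting = in the foyer. Fact (2) matches that background with recipient = Tobias — refutes (ii).

0, 2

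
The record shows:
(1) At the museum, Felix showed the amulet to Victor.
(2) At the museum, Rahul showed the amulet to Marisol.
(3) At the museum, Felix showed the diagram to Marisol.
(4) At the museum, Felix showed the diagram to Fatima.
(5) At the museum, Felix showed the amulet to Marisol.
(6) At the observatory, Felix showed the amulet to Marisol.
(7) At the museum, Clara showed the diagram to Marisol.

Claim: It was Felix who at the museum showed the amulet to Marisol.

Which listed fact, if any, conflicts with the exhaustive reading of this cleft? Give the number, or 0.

Focus of the cleft: "Felix" (the agent). Presupposed background: thing = the amulet, recipient = Marisol, setting = at the museum.
The exhaustive reading says no other agent fits that background.
But fact (2) also has thing = the amulet, recipient = Marisol, setting = at the museum, with agent = Rahul — so the exhaustive reading fails.

2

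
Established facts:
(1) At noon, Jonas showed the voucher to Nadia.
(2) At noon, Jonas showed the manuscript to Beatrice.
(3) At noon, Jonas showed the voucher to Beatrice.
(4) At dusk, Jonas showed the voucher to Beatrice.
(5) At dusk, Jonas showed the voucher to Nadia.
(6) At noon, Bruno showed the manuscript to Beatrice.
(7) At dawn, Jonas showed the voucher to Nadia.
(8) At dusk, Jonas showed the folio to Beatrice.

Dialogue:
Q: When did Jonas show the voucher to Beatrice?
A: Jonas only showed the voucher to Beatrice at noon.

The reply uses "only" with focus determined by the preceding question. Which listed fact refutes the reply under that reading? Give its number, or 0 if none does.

The question "When did ...?" targets the setting, so in the reply the focus falls on "at noon".
So "only" ranges over settings; the rest (Jonas as agent and the voucher as thing and Beatrice as recipient) is presupposed.
Fact (4) keeps Jonas as agent and the voucher as thing and Beatrice as recipient but has setting = at dusk; that refutes the reply.
(Fact (1) would refute a reading with focus on the recipient — but that is not what the question asks.)

4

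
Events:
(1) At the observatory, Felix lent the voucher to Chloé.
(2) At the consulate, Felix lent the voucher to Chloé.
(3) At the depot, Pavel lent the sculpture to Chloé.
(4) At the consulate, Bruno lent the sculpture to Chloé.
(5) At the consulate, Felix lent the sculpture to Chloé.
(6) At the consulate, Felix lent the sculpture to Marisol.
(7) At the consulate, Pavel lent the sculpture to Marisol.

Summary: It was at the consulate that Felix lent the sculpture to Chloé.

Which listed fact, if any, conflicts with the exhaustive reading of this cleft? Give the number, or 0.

The cleft puts "at the consulate" in focus and presupposes the open proposition with same agent, thing, recipient (Felix / the sculpture / Chloé).
Exhaustivity: at the consulate is the only setting satisfying that background.
No listed fact matches the background with a different setting. Exhaustivity holds.

0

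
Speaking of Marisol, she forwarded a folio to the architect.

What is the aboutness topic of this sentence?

Marisol

The construction explicitly marks "Marisol" as what the sentence is about — the topic.
The remainder of the clause is the comment (what is said about the topic).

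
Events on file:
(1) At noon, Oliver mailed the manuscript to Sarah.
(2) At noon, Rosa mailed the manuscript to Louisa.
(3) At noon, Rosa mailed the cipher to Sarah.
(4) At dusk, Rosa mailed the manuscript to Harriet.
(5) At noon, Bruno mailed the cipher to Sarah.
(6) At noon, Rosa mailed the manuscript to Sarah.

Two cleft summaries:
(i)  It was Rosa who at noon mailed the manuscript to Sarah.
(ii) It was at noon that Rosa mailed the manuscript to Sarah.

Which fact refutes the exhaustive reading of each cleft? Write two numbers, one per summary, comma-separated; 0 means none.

1, 0

(i): focus "Rosa". Looking for same thing, recipient, setting (the manuscript / Sarah / at noon) with some other agent — fact (1) has Oliver there. Refuted.
(ii): focus "at noon". No fact shares same agent, thing, recipient (Rosa / the manuscript / Sarah) with a different setting. 0.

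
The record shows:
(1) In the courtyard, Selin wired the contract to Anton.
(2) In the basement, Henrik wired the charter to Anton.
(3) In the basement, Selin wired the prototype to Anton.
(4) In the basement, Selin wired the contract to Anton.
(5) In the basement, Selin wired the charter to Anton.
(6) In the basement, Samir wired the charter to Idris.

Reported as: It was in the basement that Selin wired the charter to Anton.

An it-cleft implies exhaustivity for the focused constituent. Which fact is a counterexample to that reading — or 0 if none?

0

Focus of the cleft: "in the basement" (the setting). Presupposed background: agent = Selin, thing = the charter, recipient = Anton.
The exhaustive reading says no other setting fits that background.
No listed fact matches the background with a different setting. Exhaustivity holds.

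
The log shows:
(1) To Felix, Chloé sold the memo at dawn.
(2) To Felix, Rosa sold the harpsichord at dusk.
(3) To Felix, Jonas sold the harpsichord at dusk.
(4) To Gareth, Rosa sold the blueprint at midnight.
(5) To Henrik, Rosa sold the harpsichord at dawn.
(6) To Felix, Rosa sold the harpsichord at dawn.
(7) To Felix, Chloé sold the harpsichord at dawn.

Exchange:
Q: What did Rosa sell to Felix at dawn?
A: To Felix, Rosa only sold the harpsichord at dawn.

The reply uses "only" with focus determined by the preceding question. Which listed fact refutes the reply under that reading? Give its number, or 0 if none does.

0

Answering "What did ...?" puts focus on the thing — here, "the harpsichord".
"Only" then excludes alternative things while the background — Rosa as agent and Felix as recipient and at dawn as setting — is held fixed.
No fact keeps Rosa as agent and Felix as recipient and at dawn as setting while changing the thing; every other fact differs on something backgrounded. The reply stands.
(Fact (2) would refute a reading with focus on the setting — but that is not what the question asks.)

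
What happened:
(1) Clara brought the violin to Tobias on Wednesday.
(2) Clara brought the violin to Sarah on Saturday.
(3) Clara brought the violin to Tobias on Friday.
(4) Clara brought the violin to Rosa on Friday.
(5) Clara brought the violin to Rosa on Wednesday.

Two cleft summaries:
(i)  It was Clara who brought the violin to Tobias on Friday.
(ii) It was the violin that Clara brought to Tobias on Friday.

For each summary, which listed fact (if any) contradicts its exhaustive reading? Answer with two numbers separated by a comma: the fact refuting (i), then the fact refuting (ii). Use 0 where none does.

0, 0

Summary (i) focuses "Clara" (the agent); background same thing, recipient, setting (the violin / Tobias / on Friday). No fact matches that background with a different agent, so 0.
Summary (ii) focuses "the violin" (the thing); background same agent, recipient, setting (Clara / Tobias / on Friday). No fact matches that background with a different thing, so 0.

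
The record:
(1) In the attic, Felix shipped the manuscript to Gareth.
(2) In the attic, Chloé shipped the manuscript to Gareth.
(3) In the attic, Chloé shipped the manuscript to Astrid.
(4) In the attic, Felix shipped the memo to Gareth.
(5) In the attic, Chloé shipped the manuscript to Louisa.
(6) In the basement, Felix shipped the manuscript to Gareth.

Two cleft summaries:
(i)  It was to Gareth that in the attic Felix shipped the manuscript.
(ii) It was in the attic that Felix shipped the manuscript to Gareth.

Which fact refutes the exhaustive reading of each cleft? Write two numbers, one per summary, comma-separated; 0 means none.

Summary (i) focuses "Gareth" (the recipient); background same agent, thing, setting (Felix / the manuscript / in the attic). No fact matches that background with a different recipient, so 0.
Summary (ii) focuses "in the attic" (the setting); background same agent, thing, recipient (Felix / the manuscript / Gareth). Fact (6) matches that background with setting = in the basement — refutes (ii).

0, 6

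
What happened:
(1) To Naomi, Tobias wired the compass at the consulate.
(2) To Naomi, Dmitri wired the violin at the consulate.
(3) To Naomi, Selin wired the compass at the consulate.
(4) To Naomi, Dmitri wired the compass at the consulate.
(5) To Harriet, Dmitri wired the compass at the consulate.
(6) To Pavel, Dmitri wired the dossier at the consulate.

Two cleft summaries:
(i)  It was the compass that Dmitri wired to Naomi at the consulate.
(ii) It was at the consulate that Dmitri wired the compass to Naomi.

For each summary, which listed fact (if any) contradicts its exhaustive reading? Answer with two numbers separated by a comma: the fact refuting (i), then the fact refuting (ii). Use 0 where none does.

Summary (i) focuses "the compass" (the thing); background agent = Dmitri, recipient = Naomi, setting = at the consulate. Fact (2) matches that background with thing = the violin — refutes (i).
Summary (ii) focuses "at the consulate" (the setting); background agent = Dmitri, thing = the compass, recipient = Naomi. No fact matches that background with a different setting, so 0.

2, 0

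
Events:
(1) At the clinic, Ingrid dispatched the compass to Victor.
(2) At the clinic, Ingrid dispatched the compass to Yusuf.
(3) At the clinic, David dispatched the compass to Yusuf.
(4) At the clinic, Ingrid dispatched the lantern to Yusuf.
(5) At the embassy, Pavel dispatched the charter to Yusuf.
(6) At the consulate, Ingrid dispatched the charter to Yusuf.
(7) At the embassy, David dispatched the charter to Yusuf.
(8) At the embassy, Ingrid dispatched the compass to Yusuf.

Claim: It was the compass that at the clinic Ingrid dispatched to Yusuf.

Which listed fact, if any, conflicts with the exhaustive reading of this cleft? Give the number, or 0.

4

Focus of the cleft: "the compass" (the thing). Presupposed background: Ingrid as agent and Yusuf as recipient and at the clinic as setting.
Exhaustivity: the compass is the only thing satisfying that background.
Fact (4) shares the background but with thing = the lantern; exhaustivity is violated.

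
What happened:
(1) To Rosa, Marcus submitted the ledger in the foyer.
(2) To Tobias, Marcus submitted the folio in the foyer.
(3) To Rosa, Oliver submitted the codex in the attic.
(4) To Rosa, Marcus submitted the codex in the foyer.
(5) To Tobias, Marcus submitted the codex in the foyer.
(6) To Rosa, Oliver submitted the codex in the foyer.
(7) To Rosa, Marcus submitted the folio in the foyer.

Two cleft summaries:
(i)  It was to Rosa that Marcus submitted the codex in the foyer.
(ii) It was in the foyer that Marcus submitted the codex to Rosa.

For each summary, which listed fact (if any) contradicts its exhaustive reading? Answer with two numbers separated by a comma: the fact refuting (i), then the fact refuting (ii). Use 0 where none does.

Summary (i) focuses "Rosa" (the recipient); background same agent, thing, setting (Marcus / the codex / in the foyer). Fact (5) matches that background with recipient = Tobias — refutes (i).
Summary (ii) focuses "in the foyer" (the setting); background same agent, thing, recipient (Marcus / the codex / Rosa). No fact matches that background with a different setting, so 0.

5, 0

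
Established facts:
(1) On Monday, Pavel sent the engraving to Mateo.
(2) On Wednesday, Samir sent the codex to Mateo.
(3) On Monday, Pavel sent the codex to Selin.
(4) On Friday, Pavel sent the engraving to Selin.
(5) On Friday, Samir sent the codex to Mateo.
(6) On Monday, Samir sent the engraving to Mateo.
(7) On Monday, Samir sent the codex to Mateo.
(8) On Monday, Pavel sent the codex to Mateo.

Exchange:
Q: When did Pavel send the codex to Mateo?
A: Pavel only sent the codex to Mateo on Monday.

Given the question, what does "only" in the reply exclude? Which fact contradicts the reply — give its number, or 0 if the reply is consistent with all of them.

0

Answering "When did ...?" puts focus on the setting — here, "on Monday".
So "only" ranges over settings; the rest (Pavel as agent and the codex as thing and Mateo as recipient) is presupposed.
No fact keeps Pavel as agent and the codex as thing and Mateo as recipient while changing the setting; every other fact differs on something backgrounded. The reply stands.
(Fact (3) would refute a reading with focus on the recipient — but that is not what the question asks.)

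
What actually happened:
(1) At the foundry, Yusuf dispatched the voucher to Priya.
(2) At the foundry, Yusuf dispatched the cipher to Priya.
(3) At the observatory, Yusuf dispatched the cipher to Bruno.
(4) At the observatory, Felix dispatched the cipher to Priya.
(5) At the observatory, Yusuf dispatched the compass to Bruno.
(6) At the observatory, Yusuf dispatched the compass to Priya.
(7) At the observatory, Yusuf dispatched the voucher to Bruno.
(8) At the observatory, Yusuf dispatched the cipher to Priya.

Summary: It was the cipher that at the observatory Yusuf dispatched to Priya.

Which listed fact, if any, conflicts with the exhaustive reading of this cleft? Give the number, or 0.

6

Focus of the cleft: "the cipher" (the thing). Presupposed background: agent = Yusuf, recipient = Priya, setting = at the observatory.
The exhaustive reading says no other thing fits that background.
Fact (6) shares the background but with thing = the compass; exhaustivity is violated.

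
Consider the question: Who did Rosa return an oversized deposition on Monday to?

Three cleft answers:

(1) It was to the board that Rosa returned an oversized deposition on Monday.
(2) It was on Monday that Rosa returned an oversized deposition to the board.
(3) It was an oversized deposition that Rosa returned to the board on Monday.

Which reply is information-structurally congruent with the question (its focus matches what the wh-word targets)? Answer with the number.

1

The question word "who" targets the recipient.
Option (1) clefts "to the board" — that matches what the question asks about.
Option (2) clefts "on Monday" — the time, not what was asked.
Option (3) clefts "an oversized deposition" — the direct object, not what was asked.
So the congruent reply is (1).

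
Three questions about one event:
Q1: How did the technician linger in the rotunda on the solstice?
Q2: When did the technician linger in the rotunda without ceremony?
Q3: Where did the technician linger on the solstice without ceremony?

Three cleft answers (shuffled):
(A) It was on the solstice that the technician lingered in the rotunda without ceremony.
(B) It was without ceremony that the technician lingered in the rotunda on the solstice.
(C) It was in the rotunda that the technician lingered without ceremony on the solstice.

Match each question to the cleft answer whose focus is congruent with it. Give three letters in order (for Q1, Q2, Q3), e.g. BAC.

Q1 asks about the manner; cleft (B) focuses "without ceremony", which is the manner — so Q1 → B.
Q2 asks about the time; cleft (A) focuses "on the solstice", which is the time — so Q2 → A.
Q3 asks about the location; cleft (C) focuses "in the rotunda", which is the location — so Q3 → C.
Mapping: Q1→B, Q2→A, Q3→C.

BAC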